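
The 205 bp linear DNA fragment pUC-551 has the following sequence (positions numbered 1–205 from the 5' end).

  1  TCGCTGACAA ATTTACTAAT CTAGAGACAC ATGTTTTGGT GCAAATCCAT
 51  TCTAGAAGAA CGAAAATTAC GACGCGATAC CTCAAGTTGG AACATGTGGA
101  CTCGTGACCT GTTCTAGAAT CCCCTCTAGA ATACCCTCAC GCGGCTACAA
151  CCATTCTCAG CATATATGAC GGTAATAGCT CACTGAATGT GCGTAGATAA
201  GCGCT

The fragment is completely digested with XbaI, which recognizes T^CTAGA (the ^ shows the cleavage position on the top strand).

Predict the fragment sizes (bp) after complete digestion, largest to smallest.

80, 62, 31, 20, 12 bp

XbaI sites (TCTAGA) start at positions 20, 51, 113, 125.
XbaI cuts after the first base of each site, so after positions 20, 51, 113, 125.
Linear molecule, 4 cuts → 5 fragments:
  1–20 → 20 bp
  21–51 → 31 bp
  52–113 → 62 bp
  114–125 → 12 bp
  126–205 → 80 bp
Sorted largest to smallest: 80, 62, 31, 20, 12 bp.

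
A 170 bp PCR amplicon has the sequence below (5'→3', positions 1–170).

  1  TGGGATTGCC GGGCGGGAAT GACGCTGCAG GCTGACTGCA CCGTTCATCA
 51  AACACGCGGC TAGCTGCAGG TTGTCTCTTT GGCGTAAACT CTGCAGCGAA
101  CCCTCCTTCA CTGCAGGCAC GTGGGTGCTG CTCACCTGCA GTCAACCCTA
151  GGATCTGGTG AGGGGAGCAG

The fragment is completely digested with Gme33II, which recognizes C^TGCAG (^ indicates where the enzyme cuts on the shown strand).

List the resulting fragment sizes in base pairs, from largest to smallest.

39, 34, 27, 25, 25, 20 bp

Gme33II sites (CTGCAG) start at positions 25, 64, 91, 111, 136.
Gme33II cuts after the first base of each site, so after positions 25, 64, 91, 111, 136.
Linear molecule, 5 cuts → 6 fragments:
  1–25 → 25 bp
  26–64 → 39 bp
  65–91 → 27 bp
  92–111 → 20 bp
  112–136 → 25 bp
  137–170 → 34 bp
Sorted largest to smallest: 39, 34, 27, 25, 25, 20 bp.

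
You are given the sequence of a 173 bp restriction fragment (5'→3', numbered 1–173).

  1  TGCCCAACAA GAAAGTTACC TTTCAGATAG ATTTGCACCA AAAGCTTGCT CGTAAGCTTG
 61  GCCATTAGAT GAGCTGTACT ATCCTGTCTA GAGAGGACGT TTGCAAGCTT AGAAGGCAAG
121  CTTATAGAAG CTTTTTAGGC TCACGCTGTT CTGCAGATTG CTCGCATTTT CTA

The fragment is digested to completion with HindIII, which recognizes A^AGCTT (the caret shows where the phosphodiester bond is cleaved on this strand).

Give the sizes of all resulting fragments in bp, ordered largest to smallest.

HindIII sites (AAGCTT) start at positions 42, 54, 105, 118, 128.
HindIII cuts after the first base of each site, so after positions 42, 54, 105, 118, 128.
Linear molecule, 5 cuts → 6 fragments:
  1–42 → 42 bp
  43–54 → 12 bp
  55–105 → 51 bp
  106–118 → 13 bp
  119–128 → 10 bp
  129–173 → 45 bp
Sorted largest to smallest: 51, 45, 42, 13, 12, 10 bp.

51, 45, 42, 13, 12, 10 bp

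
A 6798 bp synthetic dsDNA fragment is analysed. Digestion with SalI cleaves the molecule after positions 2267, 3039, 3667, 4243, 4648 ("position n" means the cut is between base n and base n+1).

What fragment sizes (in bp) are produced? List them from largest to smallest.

Linear molecule, 5 cuts → 6 fragments:
  2267 − 0 = 2267 bp
  3039 − 2267 = 772 bp
  3667 − 3039 = 628 bp
  4243 − 3667 = 576 bp
  4648 − 4243 = 405 bp
  6798 − 4648 = 2150 bp
Sorted largest to smallest: 2267, 2150, 772, 628, 576, 405 bp.

2267, 2150, 772, 628, 576, 405 bp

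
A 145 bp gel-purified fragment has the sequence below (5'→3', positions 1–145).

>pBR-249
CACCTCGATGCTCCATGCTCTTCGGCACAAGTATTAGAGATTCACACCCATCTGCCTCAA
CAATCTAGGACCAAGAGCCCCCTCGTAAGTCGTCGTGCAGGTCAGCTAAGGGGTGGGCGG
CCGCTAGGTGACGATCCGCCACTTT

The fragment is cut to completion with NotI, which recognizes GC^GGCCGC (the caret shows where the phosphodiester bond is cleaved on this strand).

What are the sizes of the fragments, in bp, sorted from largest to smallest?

118, 27 bp

The NotI site (GCGGCCGC) starts at position 117.
NotI cuts after base 2 of each site, so after position 118.
Linear molecule, 1 cut → 2 fragments:
  1–118 → 118 bp
  119–145 → 27 bp
Sorted largest to smallest: 118, 27 bp.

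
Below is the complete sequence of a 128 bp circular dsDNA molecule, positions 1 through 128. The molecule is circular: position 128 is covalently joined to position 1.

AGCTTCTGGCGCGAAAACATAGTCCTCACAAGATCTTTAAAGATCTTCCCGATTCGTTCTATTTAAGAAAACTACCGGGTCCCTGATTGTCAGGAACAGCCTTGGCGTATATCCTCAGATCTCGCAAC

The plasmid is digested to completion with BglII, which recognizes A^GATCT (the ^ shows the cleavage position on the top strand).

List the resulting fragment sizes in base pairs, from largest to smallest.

BglII sites (AGATCT) start at positions 31, 41, 117.
BglII cuts after the first base of each site, so after positions 31, 41, 117.
Circular molecule, 3 cuts → 3 fragments:
  32–41 → 10 bp
  42–117 → 76 bp
  118–128 then 1–31 → 11 + 31 = 42 bp
Sorted largest to smallest: 76, 42, 10 bp.

76, 42, 10 bp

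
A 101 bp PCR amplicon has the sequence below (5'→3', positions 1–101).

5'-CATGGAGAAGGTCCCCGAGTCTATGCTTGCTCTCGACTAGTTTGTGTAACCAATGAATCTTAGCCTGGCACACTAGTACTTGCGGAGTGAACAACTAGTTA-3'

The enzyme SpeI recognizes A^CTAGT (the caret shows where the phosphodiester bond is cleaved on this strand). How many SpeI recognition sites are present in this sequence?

ACTAGT occurs starting at positions 36, 72, 94.
SpeI cuts at 3 sites.

3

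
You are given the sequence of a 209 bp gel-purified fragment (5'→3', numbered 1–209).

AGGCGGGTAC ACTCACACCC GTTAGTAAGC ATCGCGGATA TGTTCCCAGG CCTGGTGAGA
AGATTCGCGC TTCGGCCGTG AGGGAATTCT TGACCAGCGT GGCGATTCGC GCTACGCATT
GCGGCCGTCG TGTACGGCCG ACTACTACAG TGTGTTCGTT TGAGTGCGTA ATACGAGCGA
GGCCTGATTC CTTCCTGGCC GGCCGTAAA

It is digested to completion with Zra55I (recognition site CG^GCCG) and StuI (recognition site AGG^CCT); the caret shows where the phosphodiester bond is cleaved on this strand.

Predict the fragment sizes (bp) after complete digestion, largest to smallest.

Zra55I sites (CGGCCG) start at positions 73, 122, 135, 200.
Zra55I cuts after base 2 of each site, so after positions 74, 123, 136, 201.
StuI sites (AGGCCT) start at positions 48, 180.
StuI cuts after base 3 of each site, so after positions 50, 182.
Combined cut positions: 50, 74, 123, 136, 182, 201.
Linear molecule, 6 cuts → 7 fragments:
  1–50 → 50 bp
  51–74 → 24 bp
  75–123 → 49 bp
  124–136 → 13 bp
  137–182 → 46 bp
  183–201 → 19 bp
  202–209 → 8 bp
Sorted largest to smallest: 50, 49, 46, 24, 19, 13, 8 bp.

50, 49, 46, 24, 19, 13, 8 bp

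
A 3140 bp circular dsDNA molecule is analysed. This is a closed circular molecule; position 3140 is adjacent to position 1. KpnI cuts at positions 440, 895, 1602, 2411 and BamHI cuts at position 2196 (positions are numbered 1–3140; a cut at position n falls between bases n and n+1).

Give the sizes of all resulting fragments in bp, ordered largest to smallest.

1169, 707, 594, 455, 215 bp

Combined cut positions (sorted): 440, 895, 1602, 2196, 2411.
Circular molecule, 5 cuts → 5 fragments:
  895 − 440 = 455 bp
  1602 − 895 = 707 bp
  2196 − 1602 = 594 bp
  2411 − 2196 = 215 bp
  wrap: 3140 − 2411 + 440 = 1169 bp
Sorted largest to smallest: 1169, 707, 594, 455, 215 bp.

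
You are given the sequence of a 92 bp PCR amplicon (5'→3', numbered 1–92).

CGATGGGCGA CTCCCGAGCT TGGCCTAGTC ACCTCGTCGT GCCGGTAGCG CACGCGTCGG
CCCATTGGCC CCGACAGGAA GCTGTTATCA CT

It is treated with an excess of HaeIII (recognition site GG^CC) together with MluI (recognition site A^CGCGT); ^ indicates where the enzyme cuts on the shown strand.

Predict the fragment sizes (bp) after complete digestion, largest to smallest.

29, 24, 23, 8, 8 bp

HaeIII sites (GGCC) start at positions 22, 59, 67.
HaeIII cuts after base 2 of each site, so after positions 23, 60, 68.
The MluI site (ACGCGT) starts at position 52.
MluI cuts after the first base of each site, so after position 52.
Combined cut positions: 23, 52, 60, 68.
Linear molecule, 4 cuts → 5 fragments:
  1–23 → 23 bp
  24–52 → 29 bp
  53–60 → 8 bp
  61–68 → 8 bp
  69–92 → 24 bp
Sorted largest to smallest: 29, 24, 23, 8, 8 bp.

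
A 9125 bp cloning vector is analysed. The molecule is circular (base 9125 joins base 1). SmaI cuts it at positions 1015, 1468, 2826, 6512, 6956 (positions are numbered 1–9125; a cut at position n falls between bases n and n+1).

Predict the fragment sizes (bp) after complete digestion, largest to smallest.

Circular molecule, 5 cuts → 5 fragments:
  1468 − 1015 = 453 bp
  2826 − 1468 = 1358 bp
  6512 − 2826 = 3686 bp
  6956 − 6512 = 444 bp
  wrap: 9125 − 6956 + 1015 = 3184 bp
Sorted largest to smallest: 3686, 3184, 1358, 453, 444 bp.

3686, 3184, 1358, 453, 444 bp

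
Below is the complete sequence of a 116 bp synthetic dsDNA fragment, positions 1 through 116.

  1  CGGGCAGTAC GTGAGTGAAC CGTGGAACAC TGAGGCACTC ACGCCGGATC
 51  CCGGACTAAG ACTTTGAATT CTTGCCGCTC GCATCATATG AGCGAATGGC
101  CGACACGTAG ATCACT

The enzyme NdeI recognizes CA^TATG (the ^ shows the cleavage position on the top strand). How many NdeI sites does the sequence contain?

1

CATATG occurs starting at position 85.
NdeI cuts at 1 site.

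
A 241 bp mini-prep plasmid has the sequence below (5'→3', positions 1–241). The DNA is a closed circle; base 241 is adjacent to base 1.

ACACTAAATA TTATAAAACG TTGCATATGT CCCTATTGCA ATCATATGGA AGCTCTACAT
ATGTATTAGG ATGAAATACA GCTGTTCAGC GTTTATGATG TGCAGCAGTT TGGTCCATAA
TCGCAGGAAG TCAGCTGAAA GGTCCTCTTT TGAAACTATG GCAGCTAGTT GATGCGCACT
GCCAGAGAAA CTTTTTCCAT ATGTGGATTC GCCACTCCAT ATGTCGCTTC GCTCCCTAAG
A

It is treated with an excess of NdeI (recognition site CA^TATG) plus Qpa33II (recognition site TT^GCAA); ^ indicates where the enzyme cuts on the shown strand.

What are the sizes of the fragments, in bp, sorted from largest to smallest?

NdeI sites (CATATG) start at positions 24, 43, 58, 198, 218.
NdeI cuts after base 2 of each site, so after positions 25, 44, 59, 199, 219.
The Qpa33II site (TTGCAA) starts at position 36.
Qpa33II cuts after base 2 of each site, so after position 37.
Combined cut positions: 25, 37, 44, 59, 199, 219.
Circular molecule, 6 cuts → 6 fragments:
  26–37 → 12 bp
  38–44 → 7 bp
  45–59 → 15 bp
  60–199 → 140 bp
  200–219 → 20 bp
  220–241 then 1–25 → 22 + 25 = 47 bp
Sorted largest to smallest: 140, 47, 20, 15, 12, 7 bp.

140, 47, 20, 15, 12, 7 bp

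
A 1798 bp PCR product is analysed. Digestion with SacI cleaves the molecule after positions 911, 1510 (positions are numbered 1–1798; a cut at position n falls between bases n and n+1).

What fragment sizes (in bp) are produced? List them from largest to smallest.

Linear molecule, 2 cuts → 3 fragments:
  911 − 0 = 911 bp
  1510 − 911 = 599 bp
  1798 − 1510 = 288 bp
Sorted largest to smallest: 911, 599, 288 bp.

911, 599, 288 bp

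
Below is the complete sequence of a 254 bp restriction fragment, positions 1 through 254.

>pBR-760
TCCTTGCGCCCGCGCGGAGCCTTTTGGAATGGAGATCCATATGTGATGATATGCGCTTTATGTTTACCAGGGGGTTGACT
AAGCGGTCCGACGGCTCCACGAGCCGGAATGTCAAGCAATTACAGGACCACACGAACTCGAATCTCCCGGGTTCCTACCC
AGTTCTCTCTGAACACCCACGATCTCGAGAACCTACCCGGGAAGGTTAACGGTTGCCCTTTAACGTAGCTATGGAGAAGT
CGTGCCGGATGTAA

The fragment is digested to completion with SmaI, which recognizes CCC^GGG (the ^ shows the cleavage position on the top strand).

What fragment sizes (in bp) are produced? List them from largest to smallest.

SmaI sites (CCCGGG) start at positions 146, 196.
SmaI cuts after base 3 of each site, so after positions 148, 198.
Linear molecule, 2 cuts → 3 fragments:
  1–148 → 148 bp
  149–198 → 50 bp
  199–254 → 56 bp
Sorted largest to smallest: 148, 56, 50 bp.

148, 56, 50 bp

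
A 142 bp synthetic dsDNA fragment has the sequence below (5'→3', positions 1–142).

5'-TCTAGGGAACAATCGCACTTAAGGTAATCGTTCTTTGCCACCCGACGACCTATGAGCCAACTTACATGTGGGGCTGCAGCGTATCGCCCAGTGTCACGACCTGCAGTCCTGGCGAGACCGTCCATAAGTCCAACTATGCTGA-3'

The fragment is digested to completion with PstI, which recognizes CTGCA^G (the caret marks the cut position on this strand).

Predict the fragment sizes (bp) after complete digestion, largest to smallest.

78, 37, 27 bp

PstI sites (CTGCAG) start at positions 74, 101.
PstI cuts after base 5 of each site (before the last base), so after positions 78, 105.
Linear molecule, 2 cuts → 3 fragments:
  1–78 → 78 bp
  79–105 → 27 bp
  106–142 → 37 bp
Sorted largest to smallest: 78, 37, 27 bp.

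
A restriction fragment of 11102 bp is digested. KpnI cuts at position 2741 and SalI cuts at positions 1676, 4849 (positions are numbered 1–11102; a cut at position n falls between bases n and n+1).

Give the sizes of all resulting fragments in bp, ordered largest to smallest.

6253, 2108, 1676, 1065 bp

Combined cut positions (sorted): 1676, 2741, 4849.
Linear molecule, 3 cuts → 4 fragments:
  1676 − 0 = 1676 bp
  2741 − 1676 = 1065 bp
  4849 − 2741 = 2108 bp
  11102 − 4849 = 6253 bp
Sorted largest to smallest: 6253, 2108, 1676, 1065 bp.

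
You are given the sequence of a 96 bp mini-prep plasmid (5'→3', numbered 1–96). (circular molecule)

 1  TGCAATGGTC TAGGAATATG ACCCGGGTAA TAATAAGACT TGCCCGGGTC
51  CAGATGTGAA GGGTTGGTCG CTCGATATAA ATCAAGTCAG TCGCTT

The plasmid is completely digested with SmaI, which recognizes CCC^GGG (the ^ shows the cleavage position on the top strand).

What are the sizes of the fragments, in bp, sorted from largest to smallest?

SmaI sites (CCCGGG) start at positions 22, 43.
SmaI cuts after base 3 of each site, so after positions 24, 45.
Circular molecule, 2 cuts → 2 fragments:
  25–45 → 21 bp
  46–96 then 1–24 → 51 + 24 = 75 bp
Sorted largest to smallest: 75, 21 bp.

75, 21 bp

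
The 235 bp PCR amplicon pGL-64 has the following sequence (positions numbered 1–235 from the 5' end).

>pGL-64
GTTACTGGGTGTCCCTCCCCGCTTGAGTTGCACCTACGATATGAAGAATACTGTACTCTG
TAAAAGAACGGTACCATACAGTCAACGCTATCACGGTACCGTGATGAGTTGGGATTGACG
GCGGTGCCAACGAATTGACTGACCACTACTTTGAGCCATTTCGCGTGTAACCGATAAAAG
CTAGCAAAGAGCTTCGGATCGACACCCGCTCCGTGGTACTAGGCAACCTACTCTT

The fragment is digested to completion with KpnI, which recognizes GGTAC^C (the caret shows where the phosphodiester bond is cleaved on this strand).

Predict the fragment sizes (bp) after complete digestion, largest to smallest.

KpnI sites (GGTACC) start at positions 70, 95.
KpnI cuts after base 5 of each site (before the last base), so after positions 74, 99.
Linear molecule, 2 cuts → 3 fragments:
  1–74 → 74 bp
  75–99 → 25 bp
  100–235 → 136 bp
Sorted largest to smallest: 136, 74, 25 bp.

136, 74, 25 bp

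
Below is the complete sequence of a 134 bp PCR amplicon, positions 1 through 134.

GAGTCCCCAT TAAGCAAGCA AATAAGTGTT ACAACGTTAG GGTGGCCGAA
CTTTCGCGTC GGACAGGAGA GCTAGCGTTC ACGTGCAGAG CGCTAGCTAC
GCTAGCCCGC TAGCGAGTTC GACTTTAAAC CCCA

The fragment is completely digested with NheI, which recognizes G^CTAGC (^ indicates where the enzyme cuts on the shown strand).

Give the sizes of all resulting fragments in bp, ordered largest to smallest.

71, 25, 21, 9, 8 bp

NheI sites (GCTAGC) start at positions 71, 92, 101, 109.
NheI cuts after the first base of each site, so after positions 71, 92, 101, 109.
Linear molecule, 4 cuts → 5 fragments:
  1–71 → 71 bp
  72–92 → 21 bp
  93–101 → 9 bp
  102–109 → 8 bp
  110–134 → 25 bp
Sorted largest to smallest: 71, 25, 21, 9, 8 bp.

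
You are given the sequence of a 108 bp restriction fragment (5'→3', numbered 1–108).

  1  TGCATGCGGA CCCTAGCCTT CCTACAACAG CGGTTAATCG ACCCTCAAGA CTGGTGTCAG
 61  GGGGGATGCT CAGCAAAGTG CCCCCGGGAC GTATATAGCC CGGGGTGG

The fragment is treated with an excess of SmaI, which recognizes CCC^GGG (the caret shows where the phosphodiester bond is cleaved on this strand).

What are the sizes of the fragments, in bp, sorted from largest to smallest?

SmaI sites (CCCGGG) start at positions 83, 99.
SmaI cuts after base 3 of each site, so after positions 85, 101.
Linear molecule, 2 cuts → 3 fragments:
  1–85 → 85 bp
  86–101 → 16 bp
  102–108 → 7 bp
Sorted largest to smallest: 85, 16, 7 bp.

85, 16, 7 bp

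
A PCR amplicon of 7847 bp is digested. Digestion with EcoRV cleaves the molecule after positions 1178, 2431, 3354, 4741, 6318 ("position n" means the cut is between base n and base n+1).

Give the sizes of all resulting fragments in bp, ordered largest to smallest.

1577, 1529, 1387, 1253, 1178, 923 bp

Linear molecule, 5 cuts → 6 fragments:
  1178 − 0 = 1178 bp
  2431 − 1178 = 1253 bp
  3354 − 2431 = 923 bp
  4741 − 3354 = 1387 bp
  6318 − 4741 = 1577 bp
  7847 − 6318 = 1529 bp
Sorted largest to smallest: 1577, 1529, 1387, 1253, 1178, 923 bp.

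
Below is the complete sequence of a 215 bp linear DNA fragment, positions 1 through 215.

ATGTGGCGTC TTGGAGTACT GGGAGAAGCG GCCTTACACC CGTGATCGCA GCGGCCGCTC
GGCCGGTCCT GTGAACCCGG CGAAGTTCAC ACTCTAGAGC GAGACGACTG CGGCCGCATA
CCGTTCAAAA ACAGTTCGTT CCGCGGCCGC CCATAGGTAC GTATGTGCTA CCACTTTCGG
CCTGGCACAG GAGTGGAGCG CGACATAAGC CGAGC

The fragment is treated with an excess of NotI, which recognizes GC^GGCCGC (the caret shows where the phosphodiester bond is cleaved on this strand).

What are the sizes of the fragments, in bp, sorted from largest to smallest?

71, 59, 52, 33 bp

NotI sites (GCGGCCGC) start at positions 51, 110, 143.
NotI cuts after base 2 of each site, so after positions 52, 111, 144.
Linear molecule, 3 cuts → 4 fragments:
  1–52 → 52 bp
  53–111 → 59 bp
  112–144 → 33 bp
  145–215 → 71 bp
Sorted largest to smallest: 71, 59, 52, 33 bp.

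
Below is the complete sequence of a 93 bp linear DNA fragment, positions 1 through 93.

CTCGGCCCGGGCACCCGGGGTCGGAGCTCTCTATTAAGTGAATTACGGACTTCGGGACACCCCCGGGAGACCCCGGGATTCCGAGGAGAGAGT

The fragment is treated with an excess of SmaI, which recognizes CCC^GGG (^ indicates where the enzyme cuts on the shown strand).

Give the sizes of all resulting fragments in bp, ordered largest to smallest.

SmaI sites (CCCGGG) start at positions 6, 14, 62, 72.
SmaI cuts after base 3 of each site, so after positions 8, 16, 64, 74.
Linear molecule, 4 cuts → 5 fragments:
  1–8 → 8 bp
  9–16 → 8 bp
  17–64 → 48 bp
  65–74 → 10 bp
  75–93 → 19 bp
Sorted largest to smallest: 48, 19, 10, 8, 8 bp.

48, 19, 10, 8, 8 bp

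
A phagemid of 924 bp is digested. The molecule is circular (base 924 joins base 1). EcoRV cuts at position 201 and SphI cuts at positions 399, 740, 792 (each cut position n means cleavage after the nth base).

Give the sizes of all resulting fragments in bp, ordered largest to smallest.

Combined cut positions (sorted): 201, 399, 740, 792.
Circular molecule, 4 cuts → 4 fragments:
  399 − 201 = 198 bp
  740 − 399 = 341 bp
  792 − 740 = 52 bp
  wrap: 924 − 792 + 201 = 333 bp
Sorted largest to smallest: 341, 333, 198, 52 bp.

341, 333, 198, 52 bp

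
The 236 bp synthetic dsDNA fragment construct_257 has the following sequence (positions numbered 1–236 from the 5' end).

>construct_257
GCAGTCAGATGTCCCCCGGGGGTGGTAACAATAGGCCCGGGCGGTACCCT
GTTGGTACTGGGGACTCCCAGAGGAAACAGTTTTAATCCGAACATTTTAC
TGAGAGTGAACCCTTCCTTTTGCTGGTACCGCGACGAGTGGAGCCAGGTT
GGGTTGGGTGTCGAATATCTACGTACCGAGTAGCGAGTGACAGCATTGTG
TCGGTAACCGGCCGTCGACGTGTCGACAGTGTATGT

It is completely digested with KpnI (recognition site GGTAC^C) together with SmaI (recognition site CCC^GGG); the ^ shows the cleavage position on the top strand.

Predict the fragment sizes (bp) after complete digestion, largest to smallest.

107, 82, 21, 17, 9 bp

KpnI sites (GGTACC) start at positions 43, 125.
KpnI cuts after base 5 of each site (before the last base), so after positions 47, 129.
SmaI sites (CCCGGG) start at positions 15, 36.
SmaI cuts after base 3 of each site, so after positions 17, 38.
Combined cut positions: 17, 38, 47, 129.
Linear molecule, 4 cuts → 5 fragments:
  1–17 → 17 bp
  18–38 → 21 bp
  39–47 → 9 bp
  48–129 → 82 bp
  130–236 → 107 bp
Sorted largest to smallest: 107, 82, 21, 17, 9 bp.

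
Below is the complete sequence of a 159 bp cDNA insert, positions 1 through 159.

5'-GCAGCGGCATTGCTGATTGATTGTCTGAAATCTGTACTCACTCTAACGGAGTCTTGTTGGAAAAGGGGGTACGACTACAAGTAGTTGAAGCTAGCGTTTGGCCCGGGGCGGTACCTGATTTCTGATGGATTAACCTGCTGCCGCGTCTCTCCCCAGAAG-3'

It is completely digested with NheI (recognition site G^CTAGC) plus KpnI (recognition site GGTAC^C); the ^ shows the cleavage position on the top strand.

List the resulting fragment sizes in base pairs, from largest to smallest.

90, 45, 24 bp

The NheI site (GCTAGC) starts at position 90.
NheI cuts after the first base of each site, so after position 90.
The KpnI site (GGTACC) starts at position 110.
KpnI cuts after base 5 of each site (before the last base), so after position 114.
Combined cut positions: 90, 114.
Linear molecule, 2 cuts → 3 fragments:
  1–90 → 90 bp
  91–114 → 24 bp
  115–159 → 45 bp
Sorted largest to smallest: 90, 45, 24 bp.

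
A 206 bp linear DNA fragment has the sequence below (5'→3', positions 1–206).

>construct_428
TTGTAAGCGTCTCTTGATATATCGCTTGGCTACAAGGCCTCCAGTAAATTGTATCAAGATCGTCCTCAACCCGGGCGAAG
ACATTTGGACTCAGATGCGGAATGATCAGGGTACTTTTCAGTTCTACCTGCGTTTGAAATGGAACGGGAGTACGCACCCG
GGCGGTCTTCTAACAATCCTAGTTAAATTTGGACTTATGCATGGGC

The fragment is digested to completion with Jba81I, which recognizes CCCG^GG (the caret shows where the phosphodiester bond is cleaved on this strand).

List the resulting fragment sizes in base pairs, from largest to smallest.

87, 73, 46 bp

Jba81I sites (CCCGGG) start at positions 70, 157.
Jba81I cuts after base 4 of each site, so after positions 73, 160.
Linear molecule, 2 cuts → 3 fragments:
  1–73 → 73 bp
  74–160 → 87 bp
  161–206 → 46 bp
Sorted largest to smallest: 87, 73, 46 bp.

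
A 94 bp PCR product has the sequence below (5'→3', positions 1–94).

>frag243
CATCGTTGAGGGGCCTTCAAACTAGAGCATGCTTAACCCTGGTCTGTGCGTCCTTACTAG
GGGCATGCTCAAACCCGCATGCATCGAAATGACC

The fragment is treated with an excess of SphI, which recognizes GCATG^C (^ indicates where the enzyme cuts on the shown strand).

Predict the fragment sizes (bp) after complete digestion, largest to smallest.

SphI sites (GCATGC) start at positions 27, 63, 77.
SphI cuts after base 5 of each site (before the last base), so after positions 31, 67, 81.
Linear molecule, 3 cuts → 4 fragments:
  1–31 → 31 bp
  32–67 → 36 bp
  68–81 → 14 bp
  82–94 → 13 bp
Sorted largest to smallest: 36, 31, 14, 13 bp.

36, 31, 14, 13 bp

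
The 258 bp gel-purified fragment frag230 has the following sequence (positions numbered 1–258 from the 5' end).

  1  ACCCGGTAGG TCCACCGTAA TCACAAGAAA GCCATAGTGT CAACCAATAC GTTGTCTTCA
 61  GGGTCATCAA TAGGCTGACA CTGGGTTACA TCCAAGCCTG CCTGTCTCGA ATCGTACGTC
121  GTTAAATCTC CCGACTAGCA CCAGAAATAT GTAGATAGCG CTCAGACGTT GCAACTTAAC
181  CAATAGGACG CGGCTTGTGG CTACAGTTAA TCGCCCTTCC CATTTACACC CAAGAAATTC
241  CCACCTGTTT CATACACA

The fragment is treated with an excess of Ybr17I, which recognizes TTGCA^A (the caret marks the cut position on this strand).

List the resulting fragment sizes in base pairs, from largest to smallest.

173, 85 bp

The Ybr17I site (TTGCAA) starts at position 169.
Ybr17I cuts after base 5 of each site (before the last base), so after position 173.
Linear molecule, 1 cut → 2 fragments:
  1–173 → 173 bp
  174–258 → 85 bp
Sorted largest to smallest: 173, 85 bp.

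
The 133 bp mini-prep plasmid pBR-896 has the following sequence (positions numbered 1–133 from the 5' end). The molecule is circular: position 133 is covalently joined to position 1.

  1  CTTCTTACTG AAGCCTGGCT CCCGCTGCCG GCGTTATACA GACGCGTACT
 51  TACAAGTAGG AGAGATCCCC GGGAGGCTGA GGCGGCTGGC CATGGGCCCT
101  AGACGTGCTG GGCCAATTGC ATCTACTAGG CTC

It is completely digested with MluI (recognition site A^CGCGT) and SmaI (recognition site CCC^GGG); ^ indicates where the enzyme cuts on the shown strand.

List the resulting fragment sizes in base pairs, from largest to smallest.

The MluI site (ACGCGT) starts at position 42.
MluI cuts after the first base of each site, so after position 42.
The SmaI site (CCCGGG) starts at position 68.
SmaI cuts after base 3 of each site, so after position 70.
Combined cut positions: 42, 70.
Circular molecule, 2 cuts → 2 fragments:
  43–70 → 28 bp
  71–133 then 1–42 → 63 + 42 = 105 bp
Sorted largest to smallest: 105, 28 bp.

105, 28 bp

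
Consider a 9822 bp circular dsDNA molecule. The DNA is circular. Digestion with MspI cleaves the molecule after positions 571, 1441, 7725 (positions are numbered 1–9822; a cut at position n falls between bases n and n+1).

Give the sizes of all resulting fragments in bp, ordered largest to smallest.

6284, 2668, 870 bp

Circular molecule, 3 cuts → 3 fragments:
  1441 − 571 = 870 bp
  7725 − 1441 = 6284 bp
  wrap: 9822 − 7725 + 571 = 2668 bp
Sorted largest to smallest: 6284, 2668, 870 bp.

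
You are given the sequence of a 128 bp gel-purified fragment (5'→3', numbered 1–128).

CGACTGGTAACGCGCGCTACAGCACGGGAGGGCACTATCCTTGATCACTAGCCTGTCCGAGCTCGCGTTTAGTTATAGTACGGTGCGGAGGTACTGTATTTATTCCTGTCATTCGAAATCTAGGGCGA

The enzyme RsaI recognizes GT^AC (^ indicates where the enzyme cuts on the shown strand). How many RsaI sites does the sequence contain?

2

GTAC occurs starting at positions 78, 91.
RsaI cuts at 2 sites.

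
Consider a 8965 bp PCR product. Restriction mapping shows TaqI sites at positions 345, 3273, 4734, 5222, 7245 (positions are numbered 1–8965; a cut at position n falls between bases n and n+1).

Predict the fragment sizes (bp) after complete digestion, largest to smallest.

Linear molecule, 5 cuts → 6 fragments:
  345 − 0 = 345 bp
  3273 − 345 = 2928 bp
  4734 − 3273 = 1461 bp
  5222 − 4734 = 488 bp
  7245 − 5222 = 2023 bp
  8965 − 7245 = 1720 bp
Sorted largest to smallest: 2928, 2023, 1720, 1461, 488, 345 bp.

2928, 2023, 1720, 1461, 488, 345 bp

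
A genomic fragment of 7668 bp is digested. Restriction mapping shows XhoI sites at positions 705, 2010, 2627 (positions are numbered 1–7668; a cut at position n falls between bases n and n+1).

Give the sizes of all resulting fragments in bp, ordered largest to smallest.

5041, 1305, 705, 617 bp

Linear molecule, 3 cuts → 4 fragments:
  705 − 0 = 705 bp
  2010 − 705 = 1305 bp
  2627 − 2010 = 617 bp
  7668 − 2627 = 5041 bp
Sorted largest to smallest: 5041, 1305, 705, 617 bp.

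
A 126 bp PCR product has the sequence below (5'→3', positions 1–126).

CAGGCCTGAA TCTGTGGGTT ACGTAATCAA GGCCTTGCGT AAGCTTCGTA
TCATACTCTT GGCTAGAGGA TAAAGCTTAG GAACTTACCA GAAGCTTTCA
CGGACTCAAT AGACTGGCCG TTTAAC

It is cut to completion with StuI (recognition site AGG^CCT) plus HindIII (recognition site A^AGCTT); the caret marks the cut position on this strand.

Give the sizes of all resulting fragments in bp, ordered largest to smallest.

34, 32, 28, 19, 9, 4 bp

StuI sites (AGGCCT) start at positions 2, 30.
StuI cuts after base 3 of each site, so after positions 4, 32.
HindIII sites (AAGCTT) start at positions 41, 73, 92.
HindIII cuts after the first base of each site, so after positions 41, 73, 92.
Combined cut positions: 4, 32, 41, 73, 92.
Linear molecule, 5 cuts → 6 fragments:
  1–4 → 4 bp
  5–32 → 28 bp
  33–41 → 9 bp
  42–73 → 32 bp
  74–92 → 19 bp
  93–126 → 34 bp
Sorted largest to smallest: 34, 32, 28, 19, 9, 4 bp.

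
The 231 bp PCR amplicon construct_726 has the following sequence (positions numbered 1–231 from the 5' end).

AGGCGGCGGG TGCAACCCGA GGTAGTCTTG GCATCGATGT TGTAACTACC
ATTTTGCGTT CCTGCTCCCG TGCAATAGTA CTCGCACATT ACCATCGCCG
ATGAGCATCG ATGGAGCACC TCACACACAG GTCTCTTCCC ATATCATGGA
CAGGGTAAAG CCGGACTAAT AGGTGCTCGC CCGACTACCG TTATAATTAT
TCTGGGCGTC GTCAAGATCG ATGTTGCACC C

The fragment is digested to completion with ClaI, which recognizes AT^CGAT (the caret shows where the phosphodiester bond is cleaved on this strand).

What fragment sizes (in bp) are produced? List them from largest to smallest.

110, 74, 34, 13 bp

ClaI sites (ATCGAT) start at positions 33, 107, 217.
ClaI cuts after base 2 of each site, so after positions 34, 108, 218.
Linear molecule, 3 cuts → 4 fragments:
  1–34 → 34 bp
  35–108 → 74 bp
  109–218 → 110 bp
  219–231 → 13 bp
Sorted largest to smallest: 110, 74, 34, 13 bp.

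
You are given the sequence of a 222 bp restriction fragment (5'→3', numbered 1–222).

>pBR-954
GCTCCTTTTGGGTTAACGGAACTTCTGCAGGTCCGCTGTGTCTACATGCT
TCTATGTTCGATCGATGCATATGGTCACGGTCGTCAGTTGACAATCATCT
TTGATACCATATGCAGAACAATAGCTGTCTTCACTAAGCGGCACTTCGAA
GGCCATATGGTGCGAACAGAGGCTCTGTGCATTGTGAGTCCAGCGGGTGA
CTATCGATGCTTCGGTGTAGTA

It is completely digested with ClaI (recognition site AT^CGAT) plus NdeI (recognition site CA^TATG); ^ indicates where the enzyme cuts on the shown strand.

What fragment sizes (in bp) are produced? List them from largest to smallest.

62, 49, 46, 40, 18, 7 bp

ClaI sites (ATCGAT) start at positions 61, 203.
ClaI cuts after base 2 of each site, so after positions 62, 204.
NdeI sites (CATATG) start at positions 68, 108, 154.
NdeI cuts after base 2 of each site, so after positions 69, 109, 155.
Combined cut positions: 62, 69, 109, 155, 204.
Linear molecule, 5 cuts → 6 fragments:
  1–62 → 62 bp
  63–69 → 7 bp
  70–109 → 40 bp
  110–155 → 46 bp
  156–204 → 49 bp
  205–222 → 18 bp
Sorted largest to smallest: 62, 49, 46, 40, 18, 7 bp.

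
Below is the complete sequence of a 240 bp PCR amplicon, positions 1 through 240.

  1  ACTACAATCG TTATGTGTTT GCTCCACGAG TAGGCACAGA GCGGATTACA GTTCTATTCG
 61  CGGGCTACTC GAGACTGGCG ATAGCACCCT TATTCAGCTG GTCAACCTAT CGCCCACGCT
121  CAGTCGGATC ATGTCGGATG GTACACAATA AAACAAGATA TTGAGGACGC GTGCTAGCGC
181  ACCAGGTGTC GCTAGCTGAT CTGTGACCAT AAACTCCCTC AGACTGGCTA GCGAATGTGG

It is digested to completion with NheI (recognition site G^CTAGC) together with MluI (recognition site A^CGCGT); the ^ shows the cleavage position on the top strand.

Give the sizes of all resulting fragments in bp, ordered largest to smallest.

NheI sites (GCTAGC) start at positions 173, 191, 227.
NheI cuts after the first base of each site, so after positions 173, 191, 227.
The MluI site (ACGCGT) starts at position 167.
MluI cuts after the first base of each site, so after position 167.
Combined cut positions: 167, 173, 191, 227.
Linear molecule, 4 cuts → 5 fragments:
  1–167 → 167 bp
  168–173 → 6 bp
  174–191 → 18 bp
  192–227 → 36 bp
  228–240 → 13 bp
Sorted largest to smallest: 167, 36, 18, 13, 6 bp.

167, 36, 18, 13, 6 bp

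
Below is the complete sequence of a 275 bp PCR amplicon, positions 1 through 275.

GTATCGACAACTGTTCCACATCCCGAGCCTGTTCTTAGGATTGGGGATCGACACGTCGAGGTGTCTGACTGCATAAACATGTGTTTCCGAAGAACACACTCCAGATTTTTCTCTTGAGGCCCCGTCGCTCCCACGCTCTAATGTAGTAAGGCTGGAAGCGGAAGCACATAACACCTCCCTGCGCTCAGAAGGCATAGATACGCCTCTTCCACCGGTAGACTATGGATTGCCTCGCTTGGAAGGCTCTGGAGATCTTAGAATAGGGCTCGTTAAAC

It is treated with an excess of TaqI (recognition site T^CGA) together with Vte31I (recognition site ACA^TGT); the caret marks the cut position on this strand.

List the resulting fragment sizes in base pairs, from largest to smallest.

196, 44, 23, 8, 4 bp

TaqI sites (TCGA) start at positions 4, 48, 56.
TaqI cuts after the first base of each site, so after positions 4, 48, 56.
The Vte31I site (ACATGT) starts at position 77.
Vte31I cuts after base 3 of each site, so after position 79.
Combined cut positions: 4, 48, 56, 79.
Linear molecule, 4 cuts → 5 fragments:
  1–4 → 4 bp
  5–48 → 44 bp
  49–56 → 8 bp
  57–79 → 23 bp
  80–275 → 196 bp
Sorted largest to smallest: 196, 44, 23, 8, 4 bp.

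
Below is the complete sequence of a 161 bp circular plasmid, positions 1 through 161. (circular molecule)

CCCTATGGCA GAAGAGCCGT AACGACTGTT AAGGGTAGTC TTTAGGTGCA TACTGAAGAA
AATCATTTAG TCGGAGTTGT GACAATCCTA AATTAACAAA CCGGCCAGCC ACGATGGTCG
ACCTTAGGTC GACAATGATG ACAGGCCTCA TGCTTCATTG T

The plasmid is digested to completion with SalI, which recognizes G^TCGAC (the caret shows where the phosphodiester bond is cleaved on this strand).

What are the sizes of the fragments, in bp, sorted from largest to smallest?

SalI sites (GTCGAC) start at positions 117, 128.
SalI cuts after the first base of each site, so after positions 117, 128.
Circular molecule, 2 cuts → 2 fragments:
  118–128 → 11 bp
  129–161 then 1–117 → 33 + 117 = 150 bp
Sorted largest to smallest: 150, 11 bp.

150, 11 bp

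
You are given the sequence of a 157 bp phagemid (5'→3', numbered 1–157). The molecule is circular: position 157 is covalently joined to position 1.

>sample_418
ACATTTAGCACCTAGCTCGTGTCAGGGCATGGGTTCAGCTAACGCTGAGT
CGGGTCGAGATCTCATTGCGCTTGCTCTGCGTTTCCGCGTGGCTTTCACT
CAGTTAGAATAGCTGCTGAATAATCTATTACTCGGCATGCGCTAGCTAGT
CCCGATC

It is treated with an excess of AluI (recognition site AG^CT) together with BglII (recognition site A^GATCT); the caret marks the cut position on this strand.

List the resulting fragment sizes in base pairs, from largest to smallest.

54, 33, 27, 23, 20 bp

AluI sites (AGCT) start at positions 14, 37, 111, 144.
AluI cuts after base 2 of each site, so after positions 15, 38, 112, 145.
The BglII site (AGATCT) starts at position 58.
BglII cuts after the first base of each site, so after position 58.
Combined cut positions: 15, 38, 58, 112, 145.
Circular molecule, 5 cuts → 5 fragments:
  16–38 → 23 bp
  39–58 → 20 bp
  59–112 → 54 bp
  113–145 → 33 bp
  146–157 then 1–15 → 12 + 15 = 27 bp
Sorted largest to smallest: 54, 33, 27, 23, 20 bp.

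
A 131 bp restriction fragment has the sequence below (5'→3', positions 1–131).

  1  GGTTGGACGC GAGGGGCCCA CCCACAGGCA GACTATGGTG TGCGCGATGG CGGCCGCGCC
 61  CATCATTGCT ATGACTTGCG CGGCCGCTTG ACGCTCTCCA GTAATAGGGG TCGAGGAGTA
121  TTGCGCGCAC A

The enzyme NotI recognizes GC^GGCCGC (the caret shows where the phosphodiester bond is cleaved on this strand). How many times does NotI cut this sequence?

GCGGCCGC occurs starting at positions 50, 80.
NotI cuts at 2 sites.

2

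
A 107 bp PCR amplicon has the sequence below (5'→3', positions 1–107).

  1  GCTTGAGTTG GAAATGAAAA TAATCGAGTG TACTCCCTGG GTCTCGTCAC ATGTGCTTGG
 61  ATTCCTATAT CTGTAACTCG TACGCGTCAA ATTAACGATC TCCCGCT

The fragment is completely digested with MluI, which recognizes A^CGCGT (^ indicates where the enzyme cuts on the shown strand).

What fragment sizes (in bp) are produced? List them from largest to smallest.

82, 25 bp

The MluI site (ACGCGT) starts at position 82.
MluI cuts after the first base of each site, so after position 82.
Linear molecule, 1 cut → 2 fragments:
  1–82 → 82 bp
  83–107 → 25 bp
Sorted largest to smallest: 82, 25 bp.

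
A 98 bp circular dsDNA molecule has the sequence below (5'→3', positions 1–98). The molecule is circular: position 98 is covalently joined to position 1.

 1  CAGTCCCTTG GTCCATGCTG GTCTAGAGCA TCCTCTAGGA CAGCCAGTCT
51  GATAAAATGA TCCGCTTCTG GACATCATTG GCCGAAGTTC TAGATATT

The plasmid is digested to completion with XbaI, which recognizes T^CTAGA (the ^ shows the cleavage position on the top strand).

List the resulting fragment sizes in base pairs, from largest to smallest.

67, 31 bp

XbaI sites (TCTAGA) start at positions 22, 89.
XbaI cuts after the first base of each site, so after positions 22, 89.
Circular molecule, 2 cuts → 2 fragments:
  23–89 → 67 bp
  90–98 then 1–22 → 9 + 22 = 31 bp
Sorted largest to smallest: 67, 31 bp.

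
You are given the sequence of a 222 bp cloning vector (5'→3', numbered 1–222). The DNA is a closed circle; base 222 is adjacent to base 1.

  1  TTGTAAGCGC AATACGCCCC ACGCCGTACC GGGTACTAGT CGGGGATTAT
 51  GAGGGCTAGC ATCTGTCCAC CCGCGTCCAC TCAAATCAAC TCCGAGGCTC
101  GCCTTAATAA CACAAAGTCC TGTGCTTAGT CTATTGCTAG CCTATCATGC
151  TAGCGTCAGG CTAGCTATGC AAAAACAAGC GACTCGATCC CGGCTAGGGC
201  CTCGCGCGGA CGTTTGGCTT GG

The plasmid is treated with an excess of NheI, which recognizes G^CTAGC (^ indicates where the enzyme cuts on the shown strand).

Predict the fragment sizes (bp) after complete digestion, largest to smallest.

117, 81, 13, 11 bp

NheI sites (GCTAGC) start at positions 55, 136, 149, 160.
NheI cuts after the first base of each site, so after positions 55, 136, 149, 160.
Circular molecule, 4 cuts → 4 fragments:
  56–136 → 81 bp
  137–149 → 13 bp
  150–160 → 11 bp
  161–222 then 1–55 → 62 + 55 = 117 bp
Sorted largest to smallest: 117, 81, 13, 11 bp.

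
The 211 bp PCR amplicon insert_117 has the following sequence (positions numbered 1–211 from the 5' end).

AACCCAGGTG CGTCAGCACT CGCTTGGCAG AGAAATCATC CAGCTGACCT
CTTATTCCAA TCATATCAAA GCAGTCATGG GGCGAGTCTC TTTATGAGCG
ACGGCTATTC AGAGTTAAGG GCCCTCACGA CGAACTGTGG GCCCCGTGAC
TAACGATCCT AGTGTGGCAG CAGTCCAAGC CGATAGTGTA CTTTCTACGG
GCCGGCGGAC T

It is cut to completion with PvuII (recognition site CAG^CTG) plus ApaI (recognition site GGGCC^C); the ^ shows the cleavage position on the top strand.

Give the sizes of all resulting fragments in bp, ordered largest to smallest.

80, 68, 43, 20 bp

The PvuII site (CAGCTG) starts at position 41.
PvuII cuts after base 3 of each site, so after position 43.
ApaI sites (GGGCCC) start at positions 119, 139.
ApaI cuts after base 5 of each site (before the last base), so after positions 123, 143.
Combined cut positions: 43, 123, 143.
Linear molecule, 3 cuts → 4 fragments:
  1–43 → 43 bp
  44–123 → 80 bp
  124–143 → 20 bp
  144–211 → 68 bp
Sorted largest to smallest: 80, 68, 43, 20 bp.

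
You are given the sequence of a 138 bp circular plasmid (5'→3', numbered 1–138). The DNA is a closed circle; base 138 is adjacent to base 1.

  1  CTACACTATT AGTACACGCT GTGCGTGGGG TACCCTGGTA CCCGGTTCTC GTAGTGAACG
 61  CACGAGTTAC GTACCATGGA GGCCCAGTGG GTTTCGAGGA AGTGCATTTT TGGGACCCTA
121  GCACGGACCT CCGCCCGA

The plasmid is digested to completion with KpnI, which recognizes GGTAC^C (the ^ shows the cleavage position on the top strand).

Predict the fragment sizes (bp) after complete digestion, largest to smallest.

KpnI sites (GGTACC) start at positions 29, 37.
KpnI cuts after base 5 of each site (before the last base), so after positions 33, 41.
Circular molecule, 2 cuts → 2 fragments:
  34–41 → 8 bp
  42–138 then 1–33 → 97 + 33 = 130 bp
Sorted largest to smallest: 130, 8 bp.

130, 8 bp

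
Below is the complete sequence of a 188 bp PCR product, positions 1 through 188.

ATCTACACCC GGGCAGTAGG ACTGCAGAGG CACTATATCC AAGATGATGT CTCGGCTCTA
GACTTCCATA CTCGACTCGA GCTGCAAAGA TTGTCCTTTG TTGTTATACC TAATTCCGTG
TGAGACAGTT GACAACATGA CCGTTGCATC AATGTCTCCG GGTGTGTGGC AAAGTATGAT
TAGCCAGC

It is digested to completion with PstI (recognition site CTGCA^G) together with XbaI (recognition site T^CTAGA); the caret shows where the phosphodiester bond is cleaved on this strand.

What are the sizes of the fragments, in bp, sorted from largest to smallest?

131, 31, 26 bp

The PstI site (CTGCAG) starts at position 22.
PstI cuts after base 5 of each site (before the last base), so after position 26.
The XbaI site (TCTAGA) starts at position 57.
XbaI cuts after the first base of each site, so after position 57.
Combined cut positions: 26, 57.
Linear molecule, 2 cuts → 3 fragments:
  1–26 → 26 bp
  27–57 → 31 bp
  58–188 → 131 bp
Sorted largest to smallest: 131, 31, 26 bp.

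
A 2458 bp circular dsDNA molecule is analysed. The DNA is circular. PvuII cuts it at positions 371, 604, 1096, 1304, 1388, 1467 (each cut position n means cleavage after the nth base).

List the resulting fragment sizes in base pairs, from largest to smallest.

Circular molecule, 6 cuts → 6 fragments:
  604 − 371 = 233 bp
  1096 − 604 = 492 bp
  1304 − 1096 = 208 bp
  1388 − 1304 = 84 bp
  1467 − 1388 = 79 bp
  wrap: 2458 − 1467 + 371 = 1362 bp
Sorted largest to smallest: 1362, 492, 233, 208, 84, 79 bp.

1362, 492, 233, 208, 84, 79 bp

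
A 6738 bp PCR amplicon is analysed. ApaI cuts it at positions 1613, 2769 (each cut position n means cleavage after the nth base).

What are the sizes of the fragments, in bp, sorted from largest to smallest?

3969, 1613, 1156 bp

Linear molecule, 2 cuts → 3 fragments:
  1613 − 0 = 1613 bp
  2769 − 1613 = 1156 bp
  6738 − 2769 = 3969 bp
Sorted largest to smallest: 3969, 1613, 1156 bp.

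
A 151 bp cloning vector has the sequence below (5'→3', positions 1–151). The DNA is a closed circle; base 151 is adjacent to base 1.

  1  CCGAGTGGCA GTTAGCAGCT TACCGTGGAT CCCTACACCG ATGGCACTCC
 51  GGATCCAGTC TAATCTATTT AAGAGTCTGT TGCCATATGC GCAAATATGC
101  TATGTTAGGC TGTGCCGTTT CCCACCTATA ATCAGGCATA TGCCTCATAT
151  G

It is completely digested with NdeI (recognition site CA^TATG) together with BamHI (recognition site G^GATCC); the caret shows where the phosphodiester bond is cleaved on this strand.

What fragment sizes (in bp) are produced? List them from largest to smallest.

NdeI sites (CATATG) start at positions 84, 137, 146.
NdeI cuts after base 2 of each site, so after positions 85, 138, 147.
BamHI sites (GGATCC) start at positions 27, 51.
BamHI cuts after the first base of each site, so after positions 27, 51.
Combined cut positions: 27, 51, 85, 138, 147.
Circular molecule, 5 cuts → 5 fragments:
  28–51 → 24 bp
  52–85 → 34 bp
  86–138 → 53 bp
  139–147 → 9 bp
  148–151 then 1–27 → 4 + 27 = 31 bp
Sorted largest to smallest: 53, 34, 31, 24, 9 bp.

53, 34, 31, 24, 9 bp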